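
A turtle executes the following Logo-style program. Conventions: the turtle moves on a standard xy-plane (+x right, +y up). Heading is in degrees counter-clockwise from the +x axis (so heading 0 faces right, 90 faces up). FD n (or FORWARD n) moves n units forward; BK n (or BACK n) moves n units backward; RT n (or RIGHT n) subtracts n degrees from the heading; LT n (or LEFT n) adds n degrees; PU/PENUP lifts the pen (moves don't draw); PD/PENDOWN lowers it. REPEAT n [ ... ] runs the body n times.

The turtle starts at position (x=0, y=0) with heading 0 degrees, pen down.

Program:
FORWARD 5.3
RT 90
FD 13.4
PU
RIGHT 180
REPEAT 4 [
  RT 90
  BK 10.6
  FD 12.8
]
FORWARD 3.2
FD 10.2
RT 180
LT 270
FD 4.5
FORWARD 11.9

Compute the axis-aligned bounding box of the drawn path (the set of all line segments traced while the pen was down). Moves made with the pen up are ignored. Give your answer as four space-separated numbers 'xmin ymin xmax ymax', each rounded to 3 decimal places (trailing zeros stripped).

Answer: 0 -13.4 5.3 0

Derivation:
Executing turtle program step by step:
Start: pos=(0,0), heading=0, pen down
FD 5.3: (0,0) -> (5.3,0) [heading=0, draw]
RT 90: heading 0 -> 270
FD 13.4: (5.3,0) -> (5.3,-13.4) [heading=270, draw]
PU: pen up
RT 180: heading 270 -> 90
REPEAT 4 [
  -- iteration 1/4 --
  RT 90: heading 90 -> 0
  BK 10.6: (5.3,-13.4) -> (-5.3,-13.4) [heading=0, move]
  FD 12.8: (-5.3,-13.4) -> (7.5,-13.4) [heading=0, move]
  -- iteration 2/4 --
  RT 90: heading 0 -> 270
  BK 10.6: (7.5,-13.4) -> (7.5,-2.8) [heading=270, move]
  FD 12.8: (7.5,-2.8) -> (7.5,-15.6) [heading=270, move]
  -- iteration 3/4 --
  RT 90: heading 270 -> 180
  BK 10.6: (7.5,-15.6) -> (18.1,-15.6) [heading=180, move]
  FD 12.8: (18.1,-15.6) -> (5.3,-15.6) [heading=180, move]
  -- iteration 4/4 --
  RT 90: heading 180 -> 90
  BK 10.6: (5.3,-15.6) -> (5.3,-26.2) [heading=90, move]
  FD 12.8: (5.3,-26.2) -> (5.3,-13.4) [heading=90, move]
]
FD 3.2: (5.3,-13.4) -> (5.3,-10.2) [heading=90, move]
FD 10.2: (5.3,-10.2) -> (5.3,0) [heading=90, move]
RT 180: heading 90 -> 270
LT 270: heading 270 -> 180
FD 4.5: (5.3,0) -> (0.8,0) [heading=180, move]
FD 11.9: (0.8,0) -> (-11.1,0) [heading=180, move]
Final: pos=(-11.1,0), heading=180, 2 segment(s) drawn

Segment endpoints: x in {0, 5.3, 5.3}, y in {-13.4, 0}
xmin=0, ymin=-13.4, xmax=5.3, ymax=0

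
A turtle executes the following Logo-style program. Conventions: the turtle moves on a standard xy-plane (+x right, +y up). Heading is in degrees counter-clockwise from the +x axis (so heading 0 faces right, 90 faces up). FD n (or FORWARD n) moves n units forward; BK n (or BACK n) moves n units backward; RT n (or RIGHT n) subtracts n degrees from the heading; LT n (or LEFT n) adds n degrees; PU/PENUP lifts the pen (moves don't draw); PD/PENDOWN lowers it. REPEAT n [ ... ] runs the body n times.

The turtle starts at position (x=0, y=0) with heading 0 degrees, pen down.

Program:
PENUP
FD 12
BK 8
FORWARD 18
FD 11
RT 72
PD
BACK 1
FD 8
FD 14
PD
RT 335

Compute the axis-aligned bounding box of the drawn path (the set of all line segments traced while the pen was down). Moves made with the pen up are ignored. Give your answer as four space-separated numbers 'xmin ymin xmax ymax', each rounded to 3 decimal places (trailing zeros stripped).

Executing turtle program step by step:
Start: pos=(0,0), heading=0, pen down
PU: pen up
FD 12: (0,0) -> (12,0) [heading=0, move]
BK 8: (12,0) -> (4,0) [heading=0, move]
FD 18: (4,0) -> (22,0) [heading=0, move]
FD 11: (22,0) -> (33,0) [heading=0, move]
RT 72: heading 0 -> 288
PD: pen down
BK 1: (33,0) -> (32.691,0.951) [heading=288, draw]
FD 8: (32.691,0.951) -> (35.163,-6.657) [heading=288, draw]
FD 14: (35.163,-6.657) -> (39.489,-19.972) [heading=288, draw]
PD: pen down
RT 335: heading 288 -> 313
Final: pos=(39.489,-19.972), heading=313, 3 segment(s) drawn

Segment endpoints: x in {32.691, 33, 35.163, 39.489}, y in {-19.972, -6.657, 0, 0.951}
xmin=32.691, ymin=-19.972, xmax=39.489, ymax=0.951

Answer: 32.691 -19.972 39.489 0.951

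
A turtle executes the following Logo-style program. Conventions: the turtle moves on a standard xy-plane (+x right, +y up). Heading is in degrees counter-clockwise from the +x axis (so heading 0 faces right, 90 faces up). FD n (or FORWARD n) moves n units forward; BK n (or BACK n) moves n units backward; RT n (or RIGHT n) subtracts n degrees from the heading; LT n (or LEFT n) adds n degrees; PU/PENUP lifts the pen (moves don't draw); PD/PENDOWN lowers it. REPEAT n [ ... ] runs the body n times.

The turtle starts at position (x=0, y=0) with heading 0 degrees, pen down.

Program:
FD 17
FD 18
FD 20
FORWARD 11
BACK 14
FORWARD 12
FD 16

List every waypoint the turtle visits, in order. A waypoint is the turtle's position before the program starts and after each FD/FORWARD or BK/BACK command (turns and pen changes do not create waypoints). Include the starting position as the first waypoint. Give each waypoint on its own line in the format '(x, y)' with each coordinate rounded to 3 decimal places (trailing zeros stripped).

Answer: (0, 0)
(17, 0)
(35, 0)
(55, 0)
(66, 0)
(52, 0)
(64, 0)
(80, 0)

Derivation:
Executing turtle program step by step:
Start: pos=(0,0), heading=0, pen down
FD 17: (0,0) -> (17,0) [heading=0, draw]
FD 18: (17,0) -> (35,0) [heading=0, draw]
FD 20: (35,0) -> (55,0) [heading=0, draw]
FD 11: (55,0) -> (66,0) [heading=0, draw]
BK 14: (66,0) -> (52,0) [heading=0, draw]
FD 12: (52,0) -> (64,0) [heading=0, draw]
FD 16: (64,0) -> (80,0) [heading=0, draw]
Final: pos=(80,0), heading=0, 7 segment(s) drawn
Waypoints (8 total):
(0, 0)
(17, 0)
(35, 0)
(55, 0)
(66, 0)
(52, 0)
(64, 0)
(80, 0)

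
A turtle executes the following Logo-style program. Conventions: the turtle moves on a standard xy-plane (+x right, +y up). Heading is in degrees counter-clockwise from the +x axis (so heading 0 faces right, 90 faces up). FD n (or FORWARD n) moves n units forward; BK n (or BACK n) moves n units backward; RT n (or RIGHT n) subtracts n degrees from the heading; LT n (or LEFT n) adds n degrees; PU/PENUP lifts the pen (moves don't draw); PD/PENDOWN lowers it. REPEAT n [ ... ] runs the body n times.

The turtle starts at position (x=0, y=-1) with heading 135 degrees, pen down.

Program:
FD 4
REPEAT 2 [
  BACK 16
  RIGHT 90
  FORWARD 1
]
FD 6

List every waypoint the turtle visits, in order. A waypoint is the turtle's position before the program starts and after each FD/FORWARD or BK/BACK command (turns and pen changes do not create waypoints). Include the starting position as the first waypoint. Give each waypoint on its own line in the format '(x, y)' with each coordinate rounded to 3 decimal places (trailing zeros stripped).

Answer: (0, -1)
(-2.828, 1.828)
(8.485, -9.485)
(9.192, -8.778)
(-2.121, -20.092)
(-1.414, -20.799)
(2.828, -25.042)

Derivation:
Executing turtle program step by step:
Start: pos=(0,-1), heading=135, pen down
FD 4: (0,-1) -> (-2.828,1.828) [heading=135, draw]
REPEAT 2 [
  -- iteration 1/2 --
  BK 16: (-2.828,1.828) -> (8.485,-9.485) [heading=135, draw]
  RT 90: heading 135 -> 45
  FD 1: (8.485,-9.485) -> (9.192,-8.778) [heading=45, draw]
  -- iteration 2/2 --
  BK 16: (9.192,-8.778) -> (-2.121,-20.092) [heading=45, draw]
  RT 90: heading 45 -> 315
  FD 1: (-2.121,-20.092) -> (-1.414,-20.799) [heading=315, draw]
]
FD 6: (-1.414,-20.799) -> (2.828,-25.042) [heading=315, draw]
Final: pos=(2.828,-25.042), heading=315, 6 segment(s) drawn
Waypoints (7 total):
(0, -1)
(-2.828, 1.828)
(8.485, -9.485)
(9.192, -8.778)
(-2.121, -20.092)
(-1.414, -20.799)
(2.828, -25.042)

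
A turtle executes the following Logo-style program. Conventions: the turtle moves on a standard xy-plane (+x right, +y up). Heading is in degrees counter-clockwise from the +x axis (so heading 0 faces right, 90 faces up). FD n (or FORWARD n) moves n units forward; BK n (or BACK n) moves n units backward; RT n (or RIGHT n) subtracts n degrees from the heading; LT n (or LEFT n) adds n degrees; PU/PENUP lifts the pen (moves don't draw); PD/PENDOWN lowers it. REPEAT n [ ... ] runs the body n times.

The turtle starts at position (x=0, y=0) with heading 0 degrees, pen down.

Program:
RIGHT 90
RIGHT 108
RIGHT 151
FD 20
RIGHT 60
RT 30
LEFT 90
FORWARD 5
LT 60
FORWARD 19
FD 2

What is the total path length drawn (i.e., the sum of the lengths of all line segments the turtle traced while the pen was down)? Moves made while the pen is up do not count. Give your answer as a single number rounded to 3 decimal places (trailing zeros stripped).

Executing turtle program step by step:
Start: pos=(0,0), heading=0, pen down
RT 90: heading 0 -> 270
RT 108: heading 270 -> 162
RT 151: heading 162 -> 11
FD 20: (0,0) -> (19.633,3.816) [heading=11, draw]
RT 60: heading 11 -> 311
RT 30: heading 311 -> 281
LT 90: heading 281 -> 11
FD 5: (19.633,3.816) -> (24.541,4.77) [heading=11, draw]
LT 60: heading 11 -> 71
FD 19: (24.541,4.77) -> (30.726,22.735) [heading=71, draw]
FD 2: (30.726,22.735) -> (31.378,24.626) [heading=71, draw]
Final: pos=(31.378,24.626), heading=71, 4 segment(s) drawn

Segment lengths:
  seg 1: (0,0) -> (19.633,3.816), length = 20
  seg 2: (19.633,3.816) -> (24.541,4.77), length = 5
  seg 3: (24.541,4.77) -> (30.726,22.735), length = 19
  seg 4: (30.726,22.735) -> (31.378,24.626), length = 2
Total = 46

Answer: 46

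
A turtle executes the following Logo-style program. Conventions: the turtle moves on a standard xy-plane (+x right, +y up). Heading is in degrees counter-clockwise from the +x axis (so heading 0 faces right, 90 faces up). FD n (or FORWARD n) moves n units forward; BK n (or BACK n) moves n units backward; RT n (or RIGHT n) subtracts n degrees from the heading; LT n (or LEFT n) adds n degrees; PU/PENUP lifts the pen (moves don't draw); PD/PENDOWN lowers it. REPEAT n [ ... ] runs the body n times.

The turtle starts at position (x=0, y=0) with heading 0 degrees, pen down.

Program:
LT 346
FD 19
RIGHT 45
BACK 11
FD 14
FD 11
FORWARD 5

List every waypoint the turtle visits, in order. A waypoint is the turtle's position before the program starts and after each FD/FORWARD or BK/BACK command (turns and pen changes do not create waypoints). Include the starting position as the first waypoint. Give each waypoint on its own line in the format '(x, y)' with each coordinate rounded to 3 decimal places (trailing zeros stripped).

Answer: (0, 0)
(18.436, -4.597)
(12.77, 4.832)
(19.981, -7.168)
(25.646, -16.597)
(28.221, -20.883)

Derivation:
Executing turtle program step by step:
Start: pos=(0,0), heading=0, pen down
LT 346: heading 0 -> 346
FD 19: (0,0) -> (18.436,-4.597) [heading=346, draw]
RT 45: heading 346 -> 301
BK 11: (18.436,-4.597) -> (12.77,4.832) [heading=301, draw]
FD 14: (12.77,4.832) -> (19.981,-7.168) [heading=301, draw]
FD 11: (19.981,-7.168) -> (25.646,-16.597) [heading=301, draw]
FD 5: (25.646,-16.597) -> (28.221,-20.883) [heading=301, draw]
Final: pos=(28.221,-20.883), heading=301, 5 segment(s) drawn
Waypoints (6 total):
(0, 0)
(18.436, -4.597)
(12.77, 4.832)
(19.981, -7.168)
(25.646, -16.597)
(28.221, -20.883)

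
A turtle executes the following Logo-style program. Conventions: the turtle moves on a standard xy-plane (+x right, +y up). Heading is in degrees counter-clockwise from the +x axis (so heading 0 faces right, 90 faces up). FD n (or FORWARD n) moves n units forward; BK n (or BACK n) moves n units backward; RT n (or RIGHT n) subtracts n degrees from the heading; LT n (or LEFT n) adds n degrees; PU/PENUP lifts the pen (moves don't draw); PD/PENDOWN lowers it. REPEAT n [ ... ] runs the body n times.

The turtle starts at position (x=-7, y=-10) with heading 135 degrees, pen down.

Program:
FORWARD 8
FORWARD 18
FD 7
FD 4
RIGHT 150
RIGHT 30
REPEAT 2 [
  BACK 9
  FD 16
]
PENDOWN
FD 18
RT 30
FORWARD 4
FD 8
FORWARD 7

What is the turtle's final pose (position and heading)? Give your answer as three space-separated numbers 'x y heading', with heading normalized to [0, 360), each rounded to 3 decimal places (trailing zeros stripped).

Executing turtle program step by step:
Start: pos=(-7,-10), heading=135, pen down
FD 8: (-7,-10) -> (-12.657,-4.343) [heading=135, draw]
FD 18: (-12.657,-4.343) -> (-25.385,8.385) [heading=135, draw]
FD 7: (-25.385,8.385) -> (-30.335,13.335) [heading=135, draw]
FD 4: (-30.335,13.335) -> (-33.163,16.163) [heading=135, draw]
RT 150: heading 135 -> 345
RT 30: heading 345 -> 315
REPEAT 2 [
  -- iteration 1/2 --
  BK 9: (-33.163,16.163) -> (-39.527,22.527) [heading=315, draw]
  FD 16: (-39.527,22.527) -> (-28.213,11.213) [heading=315, draw]
  -- iteration 2/2 --
  BK 9: (-28.213,11.213) -> (-34.577,17.577) [heading=315, draw]
  FD 16: (-34.577,17.577) -> (-23.263,6.263) [heading=315, draw]
]
PD: pen down
FD 18: (-23.263,6.263) -> (-10.536,-6.464) [heading=315, draw]
RT 30: heading 315 -> 285
FD 4: (-10.536,-6.464) -> (-9.5,-10.328) [heading=285, draw]
FD 8: (-9.5,-10.328) -> (-7.43,-18.056) [heading=285, draw]
FD 7: (-7.43,-18.056) -> (-5.618,-24.817) [heading=285, draw]
Final: pos=(-5.618,-24.817), heading=285, 12 segment(s) drawn

Answer: -5.618 -24.817 285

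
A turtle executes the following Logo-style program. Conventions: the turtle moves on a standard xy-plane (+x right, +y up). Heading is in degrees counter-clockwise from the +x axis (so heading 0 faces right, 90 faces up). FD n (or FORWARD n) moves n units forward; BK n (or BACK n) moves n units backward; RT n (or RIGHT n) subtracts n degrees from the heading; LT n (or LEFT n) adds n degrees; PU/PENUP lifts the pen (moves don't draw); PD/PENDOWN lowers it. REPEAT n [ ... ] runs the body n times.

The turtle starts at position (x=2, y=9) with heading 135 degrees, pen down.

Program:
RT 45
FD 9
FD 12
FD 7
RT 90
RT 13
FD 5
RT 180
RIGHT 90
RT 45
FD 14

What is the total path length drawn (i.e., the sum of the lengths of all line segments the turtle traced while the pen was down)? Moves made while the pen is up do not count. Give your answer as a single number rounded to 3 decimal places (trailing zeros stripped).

Answer: 47

Derivation:
Executing turtle program step by step:
Start: pos=(2,9), heading=135, pen down
RT 45: heading 135 -> 90
FD 9: (2,9) -> (2,18) [heading=90, draw]
FD 12: (2,18) -> (2,30) [heading=90, draw]
FD 7: (2,30) -> (2,37) [heading=90, draw]
RT 90: heading 90 -> 0
RT 13: heading 0 -> 347
FD 5: (2,37) -> (6.872,35.875) [heading=347, draw]
RT 180: heading 347 -> 167
RT 90: heading 167 -> 77
RT 45: heading 77 -> 32
FD 14: (6.872,35.875) -> (18.745,43.294) [heading=32, draw]
Final: pos=(18.745,43.294), heading=32, 5 segment(s) drawn

Segment lengths:
  seg 1: (2,9) -> (2,18), length = 9
  seg 2: (2,18) -> (2,30), length = 12
  seg 3: (2,30) -> (2,37), length = 7
  seg 4: (2,37) -> (6.872,35.875), length = 5
  seg 5: (6.872,35.875) -> (18.745,43.294), length = 14
Total = 47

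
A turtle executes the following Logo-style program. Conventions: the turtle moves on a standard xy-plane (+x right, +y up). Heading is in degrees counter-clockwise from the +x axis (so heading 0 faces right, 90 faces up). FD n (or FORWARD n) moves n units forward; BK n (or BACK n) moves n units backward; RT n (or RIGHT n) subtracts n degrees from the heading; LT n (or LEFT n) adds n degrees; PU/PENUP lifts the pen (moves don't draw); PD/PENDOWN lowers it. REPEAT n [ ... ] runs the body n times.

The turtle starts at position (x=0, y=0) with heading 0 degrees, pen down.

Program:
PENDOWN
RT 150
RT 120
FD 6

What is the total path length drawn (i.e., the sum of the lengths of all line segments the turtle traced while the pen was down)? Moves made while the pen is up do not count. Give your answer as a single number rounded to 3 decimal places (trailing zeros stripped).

Answer: 6

Derivation:
Executing turtle program step by step:
Start: pos=(0,0), heading=0, pen down
PD: pen down
RT 150: heading 0 -> 210
RT 120: heading 210 -> 90
FD 6: (0,0) -> (0,6) [heading=90, draw]
Final: pos=(0,6), heading=90, 1 segment(s) drawn

Segment lengths:
  seg 1: (0,0) -> (0,6), length = 6
Total = 6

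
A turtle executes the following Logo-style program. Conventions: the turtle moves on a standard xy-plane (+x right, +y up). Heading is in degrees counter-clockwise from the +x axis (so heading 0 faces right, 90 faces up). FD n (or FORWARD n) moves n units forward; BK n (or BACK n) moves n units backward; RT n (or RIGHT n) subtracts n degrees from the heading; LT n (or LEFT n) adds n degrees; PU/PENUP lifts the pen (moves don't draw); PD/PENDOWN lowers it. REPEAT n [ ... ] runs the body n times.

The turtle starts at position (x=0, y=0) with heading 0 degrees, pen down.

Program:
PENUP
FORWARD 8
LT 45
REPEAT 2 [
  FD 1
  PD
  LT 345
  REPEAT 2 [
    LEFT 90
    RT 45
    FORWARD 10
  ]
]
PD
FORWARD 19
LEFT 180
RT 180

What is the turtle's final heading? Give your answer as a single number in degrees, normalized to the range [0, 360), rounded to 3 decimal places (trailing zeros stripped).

Executing turtle program step by step:
Start: pos=(0,0), heading=0, pen down
PU: pen up
FD 8: (0,0) -> (8,0) [heading=0, move]
LT 45: heading 0 -> 45
REPEAT 2 [
  -- iteration 1/2 --
  FD 1: (8,0) -> (8.707,0.707) [heading=45, move]
  PD: pen down
  LT 345: heading 45 -> 30
  REPEAT 2 [
    -- iteration 1/2 --
    LT 90: heading 30 -> 120
    RT 45: heading 120 -> 75
    FD 10: (8.707,0.707) -> (11.295,10.366) [heading=75, draw]
    -- iteration 2/2 --
    LT 90: heading 75 -> 165
    RT 45: heading 165 -> 120
    FD 10: (11.295,10.366) -> (6.295,19.027) [heading=120, draw]
  ]
  -- iteration 2/2 --
  FD 1: (6.295,19.027) -> (5.795,19.893) [heading=120, draw]
  PD: pen down
  LT 345: heading 120 -> 105
  REPEAT 2 [
    -- iteration 1/2 --
    LT 90: heading 105 -> 195
    RT 45: heading 195 -> 150
    FD 10: (5.795,19.893) -> (-2.865,24.893) [heading=150, draw]
    -- iteration 2/2 --
    LT 90: heading 150 -> 240
    RT 45: heading 240 -> 195
    FD 10: (-2.865,24.893) -> (-12.524,22.304) [heading=195, draw]
  ]
]
PD: pen down
FD 19: (-12.524,22.304) -> (-30.877,17.387) [heading=195, draw]
LT 180: heading 195 -> 15
RT 180: heading 15 -> 195
Final: pos=(-30.877,17.387), heading=195, 6 segment(s) drawn

Answer: 195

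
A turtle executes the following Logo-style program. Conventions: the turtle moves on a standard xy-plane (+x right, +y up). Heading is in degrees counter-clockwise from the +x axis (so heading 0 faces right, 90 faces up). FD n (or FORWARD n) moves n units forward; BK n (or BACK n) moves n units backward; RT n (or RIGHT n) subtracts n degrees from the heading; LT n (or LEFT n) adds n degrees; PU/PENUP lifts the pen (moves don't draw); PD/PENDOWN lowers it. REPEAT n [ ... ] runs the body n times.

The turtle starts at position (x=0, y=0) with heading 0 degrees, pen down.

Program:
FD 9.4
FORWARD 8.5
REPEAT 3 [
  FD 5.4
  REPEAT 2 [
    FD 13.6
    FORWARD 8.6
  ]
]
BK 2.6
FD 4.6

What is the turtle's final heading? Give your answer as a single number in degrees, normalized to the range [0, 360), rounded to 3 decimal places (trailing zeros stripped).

Executing turtle program step by step:
Start: pos=(0,0), heading=0, pen down
FD 9.4: (0,0) -> (9.4,0) [heading=0, draw]
FD 8.5: (9.4,0) -> (17.9,0) [heading=0, draw]
REPEAT 3 [
  -- iteration 1/3 --
  FD 5.4: (17.9,0) -> (23.3,0) [heading=0, draw]
  REPEAT 2 [
    -- iteration 1/2 --
    FD 13.6: (23.3,0) -> (36.9,0) [heading=0, draw]
    FD 8.6: (36.9,0) -> (45.5,0) [heading=0, draw]
    -- iteration 2/2 --
    FD 13.6: (45.5,0) -> (59.1,0) [heading=0, draw]
    FD 8.6: (59.1,0) -> (67.7,0) [heading=0, draw]
  ]
  -- iteration 2/3 --
  FD 5.4: (67.7,0) -> (73.1,0) [heading=0, draw]
  REPEAT 2 [
    -- iteration 1/2 --
    FD 13.6: (73.1,0) -> (86.7,0) [heading=0, draw]
    FD 8.6: (86.7,0) -> (95.3,0) [heading=0, draw]
    -- iteration 2/2 --
    FD 13.6: (95.3,0) -> (108.9,0) [heading=0, draw]
    FD 8.6: (108.9,0) -> (117.5,0) [heading=0, draw]
  ]
  -- iteration 3/3 --
  FD 5.4: (117.5,0) -> (122.9,0) [heading=0, draw]
  REPEAT 2 [
    -- iteration 1/2 --
    FD 13.6: (122.9,0) -> (136.5,0) [heading=0, draw]
    FD 8.6: (136.5,0) -> (145.1,0) [heading=0, draw]
    -- iteration 2/2 --
    FD 13.6: (145.1,0) -> (158.7,0) [heading=0, draw]
    FD 8.6: (158.7,0) -> (167.3,0) [heading=0, draw]
  ]
]
BK 2.6: (167.3,0) -> (164.7,0) [heading=0, draw]
FD 4.6: (164.7,0) -> (169.3,0) [heading=0, draw]
Final: pos=(169.3,0), heading=0, 19 segment(s) drawn

Answer: 0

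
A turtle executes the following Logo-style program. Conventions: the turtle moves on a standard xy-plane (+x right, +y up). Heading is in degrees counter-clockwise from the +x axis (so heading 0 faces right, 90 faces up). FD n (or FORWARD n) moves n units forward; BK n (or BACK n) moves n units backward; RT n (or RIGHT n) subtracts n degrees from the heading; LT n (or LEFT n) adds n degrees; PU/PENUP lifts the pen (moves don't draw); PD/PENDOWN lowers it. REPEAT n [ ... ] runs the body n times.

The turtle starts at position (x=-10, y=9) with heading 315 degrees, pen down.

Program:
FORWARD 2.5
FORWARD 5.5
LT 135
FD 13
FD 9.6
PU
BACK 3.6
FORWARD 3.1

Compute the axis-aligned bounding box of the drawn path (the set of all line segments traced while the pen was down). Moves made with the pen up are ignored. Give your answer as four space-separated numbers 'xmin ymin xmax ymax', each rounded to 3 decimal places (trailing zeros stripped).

Executing turtle program step by step:
Start: pos=(-10,9), heading=315, pen down
FD 2.5: (-10,9) -> (-8.232,7.232) [heading=315, draw]
FD 5.5: (-8.232,7.232) -> (-4.343,3.343) [heading=315, draw]
LT 135: heading 315 -> 90
FD 13: (-4.343,3.343) -> (-4.343,16.343) [heading=90, draw]
FD 9.6: (-4.343,16.343) -> (-4.343,25.943) [heading=90, draw]
PU: pen up
BK 3.6: (-4.343,25.943) -> (-4.343,22.343) [heading=90, move]
FD 3.1: (-4.343,22.343) -> (-4.343,25.443) [heading=90, move]
Final: pos=(-4.343,25.443), heading=90, 4 segment(s) drawn

Segment endpoints: x in {-10, -8.232, -4.343, -4.343, -4.343}, y in {3.343, 7.232, 9, 16.343, 25.943}
xmin=-10, ymin=3.343, xmax=-4.343, ymax=25.943

Answer: -10 3.343 -4.343 25.943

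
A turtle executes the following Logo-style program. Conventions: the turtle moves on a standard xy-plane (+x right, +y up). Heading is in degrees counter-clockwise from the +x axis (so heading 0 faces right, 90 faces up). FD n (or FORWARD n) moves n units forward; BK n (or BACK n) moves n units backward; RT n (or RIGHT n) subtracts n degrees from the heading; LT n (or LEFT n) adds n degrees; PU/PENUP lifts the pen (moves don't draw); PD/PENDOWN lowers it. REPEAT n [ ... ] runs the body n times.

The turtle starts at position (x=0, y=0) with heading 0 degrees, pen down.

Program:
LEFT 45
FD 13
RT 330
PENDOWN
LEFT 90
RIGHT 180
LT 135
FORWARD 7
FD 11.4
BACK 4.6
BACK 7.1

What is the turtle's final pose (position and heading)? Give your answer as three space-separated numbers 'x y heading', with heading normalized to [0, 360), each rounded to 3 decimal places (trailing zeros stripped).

Answer: 5.842 14.995 120

Derivation:
Executing turtle program step by step:
Start: pos=(0,0), heading=0, pen down
LT 45: heading 0 -> 45
FD 13: (0,0) -> (9.192,9.192) [heading=45, draw]
RT 330: heading 45 -> 75
PD: pen down
LT 90: heading 75 -> 165
RT 180: heading 165 -> 345
LT 135: heading 345 -> 120
FD 7: (9.192,9.192) -> (5.692,15.255) [heading=120, draw]
FD 11.4: (5.692,15.255) -> (-0.008,25.127) [heading=120, draw]
BK 4.6: (-0.008,25.127) -> (2.292,21.144) [heading=120, draw]
BK 7.1: (2.292,21.144) -> (5.842,14.995) [heading=120, draw]
Final: pos=(5.842,14.995), heading=120, 5 segment(s) drawn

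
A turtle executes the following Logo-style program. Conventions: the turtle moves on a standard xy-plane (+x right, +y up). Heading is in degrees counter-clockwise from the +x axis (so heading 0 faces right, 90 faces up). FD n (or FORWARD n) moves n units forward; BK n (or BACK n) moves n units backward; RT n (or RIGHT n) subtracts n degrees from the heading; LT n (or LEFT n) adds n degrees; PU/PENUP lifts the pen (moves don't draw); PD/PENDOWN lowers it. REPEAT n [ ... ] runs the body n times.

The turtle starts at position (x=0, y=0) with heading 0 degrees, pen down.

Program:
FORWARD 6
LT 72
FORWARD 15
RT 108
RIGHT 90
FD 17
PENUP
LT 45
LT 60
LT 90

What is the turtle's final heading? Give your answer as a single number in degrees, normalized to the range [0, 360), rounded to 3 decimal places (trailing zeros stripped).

Executing turtle program step by step:
Start: pos=(0,0), heading=0, pen down
FD 6: (0,0) -> (6,0) [heading=0, draw]
LT 72: heading 0 -> 72
FD 15: (6,0) -> (10.635,14.266) [heading=72, draw]
RT 108: heading 72 -> 324
RT 90: heading 324 -> 234
FD 17: (10.635,14.266) -> (0.643,0.513) [heading=234, draw]
PU: pen up
LT 45: heading 234 -> 279
LT 60: heading 279 -> 339
LT 90: heading 339 -> 69
Final: pos=(0.643,0.513), heading=69, 3 segment(s) drawn

Answer: 69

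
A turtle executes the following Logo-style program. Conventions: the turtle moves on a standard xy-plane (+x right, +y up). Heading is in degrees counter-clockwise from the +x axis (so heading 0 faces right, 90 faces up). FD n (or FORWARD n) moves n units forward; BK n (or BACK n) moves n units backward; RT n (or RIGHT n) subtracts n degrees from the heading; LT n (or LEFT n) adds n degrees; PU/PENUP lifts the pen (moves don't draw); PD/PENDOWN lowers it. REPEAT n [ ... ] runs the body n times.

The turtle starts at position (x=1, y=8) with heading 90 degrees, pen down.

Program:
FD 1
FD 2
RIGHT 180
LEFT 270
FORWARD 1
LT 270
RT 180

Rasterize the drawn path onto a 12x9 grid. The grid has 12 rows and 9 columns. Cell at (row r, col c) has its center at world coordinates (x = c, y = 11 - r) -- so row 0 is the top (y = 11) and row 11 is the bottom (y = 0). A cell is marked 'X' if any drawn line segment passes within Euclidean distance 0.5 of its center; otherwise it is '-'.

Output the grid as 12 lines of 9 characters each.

Segment 0: (1,8) -> (1,9)
Segment 1: (1,9) -> (1,11)
Segment 2: (1,11) -> (0,11)

Answer: XX-------
-X-------
-X-------
-X-------
---------
---------
---------
---------
---------
---------
---------
---------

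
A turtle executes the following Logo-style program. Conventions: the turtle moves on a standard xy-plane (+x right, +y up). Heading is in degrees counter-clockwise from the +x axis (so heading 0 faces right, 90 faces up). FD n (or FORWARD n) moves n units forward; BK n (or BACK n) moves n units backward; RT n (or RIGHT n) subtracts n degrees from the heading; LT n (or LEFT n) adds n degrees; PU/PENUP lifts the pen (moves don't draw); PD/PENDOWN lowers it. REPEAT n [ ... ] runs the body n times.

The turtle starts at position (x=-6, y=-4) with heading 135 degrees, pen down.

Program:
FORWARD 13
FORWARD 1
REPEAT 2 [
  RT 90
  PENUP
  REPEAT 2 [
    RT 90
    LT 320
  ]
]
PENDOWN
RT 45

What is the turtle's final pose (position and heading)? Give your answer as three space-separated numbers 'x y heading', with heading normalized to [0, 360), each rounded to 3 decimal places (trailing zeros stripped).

Executing turtle program step by step:
Start: pos=(-6,-4), heading=135, pen down
FD 13: (-6,-4) -> (-15.192,5.192) [heading=135, draw]
FD 1: (-15.192,5.192) -> (-15.899,5.899) [heading=135, draw]
REPEAT 2 [
  -- iteration 1/2 --
  RT 90: heading 135 -> 45
  PU: pen up
  REPEAT 2 [
    -- iteration 1/2 --
    RT 90: heading 45 -> 315
    LT 320: heading 315 -> 275
    -- iteration 2/2 --
    RT 90: heading 275 -> 185
    LT 320: heading 185 -> 145
  ]
  -- iteration 2/2 --
  RT 90: heading 145 -> 55
  PU: pen up
  REPEAT 2 [
    -- iteration 1/2 --
    RT 90: heading 55 -> 325
    LT 320: heading 325 -> 285
    -- iteration 2/2 --
    RT 90: heading 285 -> 195
    LT 320: heading 195 -> 155
  ]
]
PD: pen down
RT 45: heading 155 -> 110
Final: pos=(-15.899,5.899), heading=110, 2 segment(s) drawn

Answer: -15.899 5.899 110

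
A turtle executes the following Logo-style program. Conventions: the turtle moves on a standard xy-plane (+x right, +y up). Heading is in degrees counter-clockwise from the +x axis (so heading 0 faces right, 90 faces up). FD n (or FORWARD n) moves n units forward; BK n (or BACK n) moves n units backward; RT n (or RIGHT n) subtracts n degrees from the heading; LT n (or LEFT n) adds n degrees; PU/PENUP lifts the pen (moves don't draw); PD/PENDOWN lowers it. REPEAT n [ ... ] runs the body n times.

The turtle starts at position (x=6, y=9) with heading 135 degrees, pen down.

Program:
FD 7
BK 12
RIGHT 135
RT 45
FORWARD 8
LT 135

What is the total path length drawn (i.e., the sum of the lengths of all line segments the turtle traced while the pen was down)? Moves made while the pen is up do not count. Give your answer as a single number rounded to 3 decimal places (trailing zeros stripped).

Executing turtle program step by step:
Start: pos=(6,9), heading=135, pen down
FD 7: (6,9) -> (1.05,13.95) [heading=135, draw]
BK 12: (1.05,13.95) -> (9.536,5.464) [heading=135, draw]
RT 135: heading 135 -> 0
RT 45: heading 0 -> 315
FD 8: (9.536,5.464) -> (15.192,-0.192) [heading=315, draw]
LT 135: heading 315 -> 90
Final: pos=(15.192,-0.192), heading=90, 3 segment(s) drawn

Segment lengths:
  seg 1: (6,9) -> (1.05,13.95), length = 7
  seg 2: (1.05,13.95) -> (9.536,5.464), length = 12
  seg 3: (9.536,5.464) -> (15.192,-0.192), length = 8
Total = 27

Answer: 27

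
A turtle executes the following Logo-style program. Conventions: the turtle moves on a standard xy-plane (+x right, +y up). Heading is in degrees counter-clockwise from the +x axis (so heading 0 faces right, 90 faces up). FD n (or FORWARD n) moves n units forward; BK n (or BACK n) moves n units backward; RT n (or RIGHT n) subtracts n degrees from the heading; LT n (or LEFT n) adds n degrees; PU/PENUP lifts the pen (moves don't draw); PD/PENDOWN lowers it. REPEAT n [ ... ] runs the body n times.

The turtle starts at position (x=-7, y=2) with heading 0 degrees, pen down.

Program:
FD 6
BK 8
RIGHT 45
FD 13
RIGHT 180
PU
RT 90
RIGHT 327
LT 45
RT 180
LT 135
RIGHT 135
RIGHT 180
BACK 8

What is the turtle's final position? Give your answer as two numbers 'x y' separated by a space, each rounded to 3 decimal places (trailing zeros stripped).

Answer: 4.55 -13.902

Derivation:
Executing turtle program step by step:
Start: pos=(-7,2), heading=0, pen down
FD 6: (-7,2) -> (-1,2) [heading=0, draw]
BK 8: (-1,2) -> (-9,2) [heading=0, draw]
RT 45: heading 0 -> 315
FD 13: (-9,2) -> (0.192,-7.192) [heading=315, draw]
RT 180: heading 315 -> 135
PU: pen up
RT 90: heading 135 -> 45
RT 327: heading 45 -> 78
LT 45: heading 78 -> 123
RT 180: heading 123 -> 303
LT 135: heading 303 -> 78
RT 135: heading 78 -> 303
RT 180: heading 303 -> 123
BK 8: (0.192,-7.192) -> (4.55,-13.902) [heading=123, move]
Final: pos=(4.55,-13.902), heading=123, 3 segment(s) drawn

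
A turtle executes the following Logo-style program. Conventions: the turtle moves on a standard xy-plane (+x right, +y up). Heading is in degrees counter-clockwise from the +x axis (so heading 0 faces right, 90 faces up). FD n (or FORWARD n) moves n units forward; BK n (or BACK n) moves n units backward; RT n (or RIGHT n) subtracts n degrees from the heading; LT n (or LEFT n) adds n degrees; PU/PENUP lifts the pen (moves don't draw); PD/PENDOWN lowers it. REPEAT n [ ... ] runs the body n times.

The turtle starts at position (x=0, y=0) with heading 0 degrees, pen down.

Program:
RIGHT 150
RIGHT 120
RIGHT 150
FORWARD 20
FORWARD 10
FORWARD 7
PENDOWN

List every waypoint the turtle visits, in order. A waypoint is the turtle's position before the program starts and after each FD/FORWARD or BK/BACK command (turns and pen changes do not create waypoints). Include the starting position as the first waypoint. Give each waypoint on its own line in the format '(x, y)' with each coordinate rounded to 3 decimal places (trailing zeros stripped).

Answer: (0, 0)
(10, -17.321)
(15, -25.981)
(18.5, -32.043)

Derivation:
Executing turtle program step by step:
Start: pos=(0,0), heading=0, pen down
RT 150: heading 0 -> 210
RT 120: heading 210 -> 90
RT 150: heading 90 -> 300
FD 20: (0,0) -> (10,-17.321) [heading=300, draw]
FD 10: (10,-17.321) -> (15,-25.981) [heading=300, draw]
FD 7: (15,-25.981) -> (18.5,-32.043) [heading=300, draw]
PD: pen down
Final: pos=(18.5,-32.043), heading=300, 3 segment(s) drawn
Waypoints (4 total):
(0, 0)
(10, -17.321)
(15, -25.981)
(18.5, -32.043)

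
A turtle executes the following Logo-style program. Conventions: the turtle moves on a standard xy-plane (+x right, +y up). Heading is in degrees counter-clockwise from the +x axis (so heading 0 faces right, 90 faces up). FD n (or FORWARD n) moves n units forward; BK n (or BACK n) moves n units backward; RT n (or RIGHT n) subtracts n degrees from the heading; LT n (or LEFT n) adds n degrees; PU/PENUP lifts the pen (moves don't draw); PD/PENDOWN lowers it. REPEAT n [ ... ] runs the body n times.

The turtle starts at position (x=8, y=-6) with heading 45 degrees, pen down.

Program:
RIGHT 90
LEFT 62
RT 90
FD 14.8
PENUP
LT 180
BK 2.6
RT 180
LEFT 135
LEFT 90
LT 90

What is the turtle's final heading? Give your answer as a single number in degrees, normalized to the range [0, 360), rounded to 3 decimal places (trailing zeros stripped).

Answer: 242

Derivation:
Executing turtle program step by step:
Start: pos=(8,-6), heading=45, pen down
RT 90: heading 45 -> 315
LT 62: heading 315 -> 17
RT 90: heading 17 -> 287
FD 14.8: (8,-6) -> (12.327,-20.153) [heading=287, draw]
PU: pen up
LT 180: heading 287 -> 107
BK 2.6: (12.327,-20.153) -> (13.087,-22.64) [heading=107, move]
RT 180: heading 107 -> 287
LT 135: heading 287 -> 62
LT 90: heading 62 -> 152
LT 90: heading 152 -> 242
Final: pos=(13.087,-22.64), heading=242, 1 segment(s) drawn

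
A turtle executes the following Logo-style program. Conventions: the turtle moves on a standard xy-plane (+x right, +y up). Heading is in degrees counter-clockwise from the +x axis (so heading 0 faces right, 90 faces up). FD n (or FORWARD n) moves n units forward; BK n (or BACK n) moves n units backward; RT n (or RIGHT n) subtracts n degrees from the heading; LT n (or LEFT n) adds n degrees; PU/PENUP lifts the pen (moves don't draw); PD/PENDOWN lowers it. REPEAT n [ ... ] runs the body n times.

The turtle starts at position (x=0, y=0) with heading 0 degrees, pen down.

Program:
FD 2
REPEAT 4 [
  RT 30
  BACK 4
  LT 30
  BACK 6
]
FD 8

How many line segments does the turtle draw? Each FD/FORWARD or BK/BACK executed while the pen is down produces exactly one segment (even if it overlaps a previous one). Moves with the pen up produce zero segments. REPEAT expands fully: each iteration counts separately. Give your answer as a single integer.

Executing turtle program step by step:
Start: pos=(0,0), heading=0, pen down
FD 2: (0,0) -> (2,0) [heading=0, draw]
REPEAT 4 [
  -- iteration 1/4 --
  RT 30: heading 0 -> 330
  BK 4: (2,0) -> (-1.464,2) [heading=330, draw]
  LT 30: heading 330 -> 0
  BK 6: (-1.464,2) -> (-7.464,2) [heading=0, draw]
  -- iteration 2/4 --
  RT 30: heading 0 -> 330
  BK 4: (-7.464,2) -> (-10.928,4) [heading=330, draw]
  LT 30: heading 330 -> 0
  BK 6: (-10.928,4) -> (-16.928,4) [heading=0, draw]
  -- iteration 3/4 --
  RT 30: heading 0 -> 330
  BK 4: (-16.928,4) -> (-20.392,6) [heading=330, draw]
  LT 30: heading 330 -> 0
  BK 6: (-20.392,6) -> (-26.392,6) [heading=0, draw]
  -- iteration 4/4 --
  RT 30: heading 0 -> 330
  BK 4: (-26.392,6) -> (-29.856,8) [heading=330, draw]
  LT 30: heading 330 -> 0
  BK 6: (-29.856,8) -> (-35.856,8) [heading=0, draw]
]
FD 8: (-35.856,8) -> (-27.856,8) [heading=0, draw]
Final: pos=(-27.856,8), heading=0, 10 segment(s) drawn
Segments drawn: 10

Answer: 10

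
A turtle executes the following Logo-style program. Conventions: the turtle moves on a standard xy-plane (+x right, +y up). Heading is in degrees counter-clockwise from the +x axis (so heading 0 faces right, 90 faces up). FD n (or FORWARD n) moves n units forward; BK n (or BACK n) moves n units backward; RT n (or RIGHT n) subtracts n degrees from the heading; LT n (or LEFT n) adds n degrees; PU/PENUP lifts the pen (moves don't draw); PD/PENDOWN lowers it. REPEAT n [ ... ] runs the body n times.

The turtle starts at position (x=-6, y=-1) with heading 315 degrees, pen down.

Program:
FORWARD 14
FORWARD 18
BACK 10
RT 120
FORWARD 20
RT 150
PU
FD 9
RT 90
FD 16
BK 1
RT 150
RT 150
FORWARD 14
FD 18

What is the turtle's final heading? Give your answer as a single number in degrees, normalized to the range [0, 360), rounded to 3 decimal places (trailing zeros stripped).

Executing turtle program step by step:
Start: pos=(-6,-1), heading=315, pen down
FD 14: (-6,-1) -> (3.899,-10.899) [heading=315, draw]
FD 18: (3.899,-10.899) -> (16.627,-23.627) [heading=315, draw]
BK 10: (16.627,-23.627) -> (9.556,-16.556) [heading=315, draw]
RT 120: heading 315 -> 195
FD 20: (9.556,-16.556) -> (-9.762,-21.733) [heading=195, draw]
RT 150: heading 195 -> 45
PU: pen up
FD 9: (-9.762,-21.733) -> (-3.398,-15.369) [heading=45, move]
RT 90: heading 45 -> 315
FD 16: (-3.398,-15.369) -> (7.916,-26.682) [heading=315, move]
BK 1: (7.916,-26.682) -> (7.208,-25.975) [heading=315, move]
RT 150: heading 315 -> 165
RT 150: heading 165 -> 15
FD 14: (7.208,-25.975) -> (20.731,-22.352) [heading=15, move]
FD 18: (20.731,-22.352) -> (38.118,-17.693) [heading=15, move]
Final: pos=(38.118,-17.693), heading=15, 4 segment(s) drawn

Answer: 15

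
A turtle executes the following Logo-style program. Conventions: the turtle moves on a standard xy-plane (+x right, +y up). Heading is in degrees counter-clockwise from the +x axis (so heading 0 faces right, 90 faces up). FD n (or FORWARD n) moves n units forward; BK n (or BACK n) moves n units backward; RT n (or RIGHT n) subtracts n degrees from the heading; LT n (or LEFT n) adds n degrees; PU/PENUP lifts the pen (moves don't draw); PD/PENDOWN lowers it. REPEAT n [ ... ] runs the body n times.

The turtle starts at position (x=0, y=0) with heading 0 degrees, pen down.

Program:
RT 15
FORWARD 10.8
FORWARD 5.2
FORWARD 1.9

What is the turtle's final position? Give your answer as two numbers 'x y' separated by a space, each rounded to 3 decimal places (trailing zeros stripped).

Answer: 17.29 -4.633

Derivation:
Executing turtle program step by step:
Start: pos=(0,0), heading=0, pen down
RT 15: heading 0 -> 345
FD 10.8: (0,0) -> (10.432,-2.795) [heading=345, draw]
FD 5.2: (10.432,-2.795) -> (15.455,-4.141) [heading=345, draw]
FD 1.9: (15.455,-4.141) -> (17.29,-4.633) [heading=345, draw]
Final: pos=(17.29,-4.633), heading=345, 3 segment(s) drawn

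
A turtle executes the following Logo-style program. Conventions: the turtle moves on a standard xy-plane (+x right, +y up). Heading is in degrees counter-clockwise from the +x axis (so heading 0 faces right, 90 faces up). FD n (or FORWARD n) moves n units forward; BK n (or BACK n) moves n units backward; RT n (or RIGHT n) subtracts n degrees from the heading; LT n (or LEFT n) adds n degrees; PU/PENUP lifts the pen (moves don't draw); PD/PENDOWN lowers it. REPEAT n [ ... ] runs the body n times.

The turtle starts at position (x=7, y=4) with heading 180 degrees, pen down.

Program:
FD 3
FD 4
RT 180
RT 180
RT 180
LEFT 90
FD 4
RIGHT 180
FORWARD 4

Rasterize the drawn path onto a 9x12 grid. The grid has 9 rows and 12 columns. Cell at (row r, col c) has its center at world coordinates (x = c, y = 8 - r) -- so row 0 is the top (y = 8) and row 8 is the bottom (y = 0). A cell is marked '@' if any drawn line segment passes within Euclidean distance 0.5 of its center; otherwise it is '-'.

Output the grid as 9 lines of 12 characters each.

Answer: @-----------
@-----------
@-----------
@-----------
@@@@@@@@----
------------
------------
------------
------------

Derivation:
Segment 0: (7,4) -> (4,4)
Segment 1: (4,4) -> (0,4)
Segment 2: (0,4) -> (-0,8)
Segment 3: (-0,8) -> (0,4)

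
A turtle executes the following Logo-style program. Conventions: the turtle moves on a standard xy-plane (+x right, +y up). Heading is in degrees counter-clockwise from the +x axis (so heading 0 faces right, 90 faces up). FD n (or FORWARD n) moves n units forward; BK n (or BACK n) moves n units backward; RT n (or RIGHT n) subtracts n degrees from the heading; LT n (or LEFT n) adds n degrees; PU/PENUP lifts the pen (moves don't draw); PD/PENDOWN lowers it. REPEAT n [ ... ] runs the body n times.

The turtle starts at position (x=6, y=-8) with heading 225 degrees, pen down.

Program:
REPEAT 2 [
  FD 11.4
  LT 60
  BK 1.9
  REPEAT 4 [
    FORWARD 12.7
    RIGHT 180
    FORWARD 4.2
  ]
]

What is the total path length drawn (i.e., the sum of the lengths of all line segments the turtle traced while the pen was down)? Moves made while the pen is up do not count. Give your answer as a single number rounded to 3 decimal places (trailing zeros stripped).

Answer: 161.8

Derivation:
Executing turtle program step by step:
Start: pos=(6,-8), heading=225, pen down
REPEAT 2 [
  -- iteration 1/2 --
  FD 11.4: (6,-8) -> (-2.061,-16.061) [heading=225, draw]
  LT 60: heading 225 -> 285
  BK 1.9: (-2.061,-16.061) -> (-2.553,-14.226) [heading=285, draw]
  REPEAT 4 [
    -- iteration 1/4 --
    FD 12.7: (-2.553,-14.226) -> (0.734,-26.493) [heading=285, draw]
    RT 180: heading 285 -> 105
    FD 4.2: (0.734,-26.493) -> (-0.353,-22.436) [heading=105, draw]
    -- iteration 2/4 --
    FD 12.7: (-0.353,-22.436) -> (-3.64,-10.169) [heading=105, draw]
    RT 180: heading 105 -> 285
    FD 4.2: (-3.64,-10.169) -> (-2.553,-14.226) [heading=285, draw]
    -- iteration 3/4 --
    FD 12.7: (-2.553,-14.226) -> (0.734,-26.493) [heading=285, draw]
    RT 180: heading 285 -> 105
    FD 4.2: (0.734,-26.493) -> (-0.353,-22.436) [heading=105, draw]
    -- iteration 4/4 --
    FD 12.7: (-0.353,-22.436) -> (-3.64,-10.169) [heading=105, draw]
    RT 180: heading 105 -> 285
    FD 4.2: (-3.64,-10.169) -> (-2.553,-14.226) [heading=285, draw]
  ]
  -- iteration 2/2 --
  FD 11.4: (-2.553,-14.226) -> (0.398,-25.237) [heading=285, draw]
  LT 60: heading 285 -> 345
  BK 1.9: (0.398,-25.237) -> (-1.437,-24.746) [heading=345, draw]
  REPEAT 4 [
    -- iteration 1/4 --
    FD 12.7: (-1.437,-24.746) -> (10.83,-28.033) [heading=345, draw]
    RT 180: heading 345 -> 165
    FD 4.2: (10.83,-28.033) -> (6.773,-26.946) [heading=165, draw]
    -- iteration 2/4 --
    FD 12.7: (6.773,-26.946) -> (-5.494,-23.659) [heading=165, draw]
    RT 180: heading 165 -> 345
    FD 4.2: (-5.494,-23.659) -> (-1.437,-24.746) [heading=345, draw]
    -- iteration 3/4 --
    FD 12.7: (-1.437,-24.746) -> (10.83,-28.033) [heading=345, draw]
    RT 180: heading 345 -> 165
    FD 4.2: (10.83,-28.033) -> (6.773,-26.946) [heading=165, draw]
    -- iteration 4/4 --
    FD 12.7: (6.773,-26.946) -> (-5.494,-23.659) [heading=165, draw]
    RT 180: heading 165 -> 345
    FD 4.2: (-5.494,-23.659) -> (-1.437,-24.746) [heading=345, draw]
  ]
]
Final: pos=(-1.437,-24.746), heading=345, 20 segment(s) drawn

Segment lengths:
  seg 1: (6,-8) -> (-2.061,-16.061), length = 11.4
  seg 2: (-2.061,-16.061) -> (-2.553,-14.226), length = 1.9
  seg 3: (-2.553,-14.226) -> (0.734,-26.493), length = 12.7
  seg 4: (0.734,-26.493) -> (-0.353,-22.436), length = 4.2
  seg 5: (-0.353,-22.436) -> (-3.64,-10.169), length = 12.7
  seg 6: (-3.64,-10.169) -> (-2.553,-14.226), length = 4.2
  seg 7: (-2.553,-14.226) -> (0.734,-26.493), length = 12.7
  seg 8: (0.734,-26.493) -> (-0.353,-22.436), length = 4.2
  seg 9: (-0.353,-22.436) -> (-3.64,-10.169), length = 12.7
  seg 10: (-3.64,-10.169) -> (-2.553,-14.226), length = 4.2
  seg 11: (-2.553,-14.226) -> (0.398,-25.237), length = 11.4
  seg 12: (0.398,-25.237) -> (-1.437,-24.746), length = 1.9
  seg 13: (-1.437,-24.746) -> (10.83,-28.033), length = 12.7
  seg 14: (10.83,-28.033) -> (6.773,-26.946), length = 4.2
  seg 15: (6.773,-26.946) -> (-5.494,-23.659), length = 12.7
  seg 16: (-5.494,-23.659) -> (-1.437,-24.746), length = 4.2
  seg 17: (-1.437,-24.746) -> (10.83,-28.033), length = 12.7
  seg 18: (10.83,-28.033) -> (6.773,-26.946), length = 4.2
  seg 19: (6.773,-26.946) -> (-5.494,-23.659), length = 12.7
  seg 20: (-5.494,-23.659) -> (-1.437,-24.746), length = 4.2
Total = 161.8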